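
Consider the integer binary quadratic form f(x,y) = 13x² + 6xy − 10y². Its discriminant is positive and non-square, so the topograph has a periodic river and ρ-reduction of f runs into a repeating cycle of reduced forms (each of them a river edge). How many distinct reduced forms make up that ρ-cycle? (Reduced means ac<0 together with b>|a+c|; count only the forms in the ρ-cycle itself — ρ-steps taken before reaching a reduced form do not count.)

D = 556, ⌊√D⌋ = 23
river: ρ → (-10,14,9)
river: ρ → (9,22,-2)
river: ρ → (-2,22,9)
river: ρ → (9,14,-10)
river: ρ → (-10,6,13)
river: ρ → (13,20,-3)
river: ρ → (-3,22,6)
river: ρ → (6,14,-15)
river: ρ → (-15,16,5)
river: ρ → (5,14,-18)
river: ρ → (-18,22,1)
river: ρ → (1,22,-18)
river: ρ → (-18,14,5)
river: ρ → (5,16,-15)
river: ρ → (-15,14,6)
river: ρ → (6,22,-3)
river: ρ → (-3,20,13)
river: ρ → (13,6,-10)
ρ-cycle length = 18 (tail of 0 descent steps not counted)

18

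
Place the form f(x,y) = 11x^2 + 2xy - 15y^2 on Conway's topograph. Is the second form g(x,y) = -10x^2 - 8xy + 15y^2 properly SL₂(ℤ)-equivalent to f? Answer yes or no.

D₁ = 664, D₂ = 664
river cycle of f (length 22): (11, 24, -2), (-2, 24, 11), (11, 20, -6), (-6, 16, 17), (17, 18, -5), (-5, 22, 9), (9, 14, -13), (-13, 12, 10), (10, 8, -15), (-15, 22, 3), … (12 more)
river cycle of g (length 22): (15, 8, -10), (-10, 12, 13), (13, 14, -9), (-9, 22, 5), (5, 18, -17), (-17, 16, 6), (6, 20, -11), (-11, 24, 2), (2, 24, -11), (-11, 20, 6), … (12 more)
cycles differ ⇒ inequivalent

no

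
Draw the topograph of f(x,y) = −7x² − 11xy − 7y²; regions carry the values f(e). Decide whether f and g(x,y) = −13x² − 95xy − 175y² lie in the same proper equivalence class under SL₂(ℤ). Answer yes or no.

D₁ = -75, D₂ = -75
f is negative-definite; reduce −f:
−f: translate: b→-3 (≡11 mod 14), so (7,11,7)→(7,-3,3)
−f: flip: (7,-3,3)→(3,3,7)
−f: reduced (well bottom): (3,3,7) with a≤c, −a<b≤a
flip sign back: reduced form of f is (-3,-3,-7)
g is negative-definite; reduce −g:
−g: translate: b→-9 (≡95 mod 26), so (13,95,175)→(13,-9,3)
−g: flip: (13,-9,3)→(3,9,13)
−g: translate: b→3 (≡9 mod 6), so (3,9,13)→(3,3,7)
−g: reduced (well bottom): (3,3,7) with a≤c, −a<b≤a
flip sign back: reduced form of g is (-3,-3,-7)
reduced forms (-3, -3, -7) vs (-3, -3, -7) ⇒ equivalent

yes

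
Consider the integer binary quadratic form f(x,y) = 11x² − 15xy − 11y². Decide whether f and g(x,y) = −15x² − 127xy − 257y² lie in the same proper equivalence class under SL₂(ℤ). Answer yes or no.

D₁ = 709, D₂ = 709
river cycle of f (length 34): (-11, 15, 11), (11, 7, -15), (-15, 23, 3), (3, 25, -7), (-7, 17, 15), (15, 13, -9), (-9, 23, 5), (5, 17, -21), (-21, 25, 1), (1, 25, -21), … (24 more)
river cycle of g (length 34): (-15, 23, 3), (3, 25, -7), (-7, 17, 15), (15, 13, -9), (-9, 23, 5), (5, 17, -21), (-21, 25, 1), (1, 25, -21), (-21, 17, 5), (5, 23, -9), … (24 more)
cycles coincide ⇒ equivalent

yes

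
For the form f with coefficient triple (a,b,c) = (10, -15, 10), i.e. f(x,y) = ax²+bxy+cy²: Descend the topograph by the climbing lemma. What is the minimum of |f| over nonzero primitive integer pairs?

translate: b→5 (≡-15 mod 20), so (10,-15,10)→(10,5,5)
flip: (10,5,5)→(5,-5,10)
translate: b→5 (≡-5 mod 10), so (5,-5,10)→(5,5,10)
reduced (well bottom): (5,5,10) with a≤c, −a<b≤a
well minimum = a = 5

5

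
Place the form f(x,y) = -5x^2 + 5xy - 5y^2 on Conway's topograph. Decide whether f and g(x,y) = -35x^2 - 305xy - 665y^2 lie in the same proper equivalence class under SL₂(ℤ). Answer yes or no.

D₁ = -75, D₂ = -75
f is negative-definite; reduce −f:
−f: translate: b→5 (≡-5 mod 10), so (5,-5,5)→(5,5,5)
−f: reduced (well bottom): (5,5,5) with a≤c, −a<b≤a
flip sign back: reduced form of f is (-5,-5,-5)
g is negative-definite; reduce −g:
−g: translate: b→25 (≡305 mod 70), so (35,305,665)→(35,25,5)
−g: flip: (35,25,5)→(5,-25,35)
−g: translate: b→5 (≡-25 mod 10), so (5,-25,35)→(5,5,5)
−g: reduced (well bottom): (5,5,5) with a≤c, −a<b≤a
flip sign back: reduced form of g is (-5,-5,-5)
reduced forms (-5, -5, -5) vs (-5, -5, -5) ⇒ equivalent

yes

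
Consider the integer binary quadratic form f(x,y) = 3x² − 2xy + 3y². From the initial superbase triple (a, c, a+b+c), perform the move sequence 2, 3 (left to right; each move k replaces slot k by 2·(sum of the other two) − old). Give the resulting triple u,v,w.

start (3,3,4) = (f(1,0),f(0,1),f(1,1))
replace slot 2: 2·(3+4) − 3 = 11 → (3,11,4)
replace slot 3: 2·(3+11) − 4 = 24 → (3,11,24)

3,11,24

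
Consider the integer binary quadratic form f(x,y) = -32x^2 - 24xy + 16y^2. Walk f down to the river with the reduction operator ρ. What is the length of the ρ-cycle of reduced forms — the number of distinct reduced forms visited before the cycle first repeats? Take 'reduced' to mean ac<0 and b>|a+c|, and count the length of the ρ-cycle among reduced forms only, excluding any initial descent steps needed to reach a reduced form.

D = 2624, ⌊√D⌋ = 51
descent: ρ → (16,24,-32)  [lands on river]
river: ρ → (-32,40,8)
river: ρ → (8,40,-32)
river: ρ → (-32,24,16)
river: ρ → (16,40,-16)
river: ρ → (-16,24,32)
river: ρ → (32,40,-8)
river: ρ → (-8,40,32)
river: ρ → (32,24,-16)
river: ρ → (-16,40,16)
ρ-cycle length = 10 (tail of 1 descent step not counted)

10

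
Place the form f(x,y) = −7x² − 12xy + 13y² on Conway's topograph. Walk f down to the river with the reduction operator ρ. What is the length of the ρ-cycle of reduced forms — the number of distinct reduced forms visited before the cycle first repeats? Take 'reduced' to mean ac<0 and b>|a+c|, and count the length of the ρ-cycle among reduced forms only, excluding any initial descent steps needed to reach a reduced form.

D = 508, ⌊√D⌋ = 22
descent: ρ → (13,12,-7)  [lands on river]
river: ρ → (-7,16,9)
river: ρ → (9,20,-3)
river: ρ → (-3,22,2)
river: ρ → (2,22,-3)
river: ρ → (-3,20,9)
river: ρ → (9,16,-7)
river: ρ → (-7,12,13)
river: ρ → (13,14,-6)
river: ρ → (-6,22,1)
river: ρ → (1,22,-6)
river: ρ → (-6,14,13)
ρ-cycle length = 12 (tail of 1 descent step not counted)

12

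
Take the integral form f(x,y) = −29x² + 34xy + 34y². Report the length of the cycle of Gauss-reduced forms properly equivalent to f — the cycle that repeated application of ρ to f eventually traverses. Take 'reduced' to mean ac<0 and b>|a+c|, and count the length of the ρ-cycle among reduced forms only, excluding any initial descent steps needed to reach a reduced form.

D = 5100, ⌊√D⌋ = 71
river: ρ → (34,34,-29)
river: ρ → (-29,24,39)
river: ρ → (39,54,-14)
river: ρ → (-14,58,31)
river: ρ → (31,66,-6)
river: ρ → (-6,66,31)
river: ρ → (31,58,-14)
river: ρ → (-14,54,39)
river: ρ → (39,24,-29)
river: ρ → (-29,34,34)
ρ-cycle length = 10 (tail of 0 descent steps not counted)

10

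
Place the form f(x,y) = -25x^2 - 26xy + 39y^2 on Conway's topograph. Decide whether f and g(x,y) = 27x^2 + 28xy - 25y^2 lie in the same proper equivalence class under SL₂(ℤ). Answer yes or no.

D₁ = 4576, D₂ = 3484
discriminants differ ⇒ not SL₂(ℤ)-equivalent

no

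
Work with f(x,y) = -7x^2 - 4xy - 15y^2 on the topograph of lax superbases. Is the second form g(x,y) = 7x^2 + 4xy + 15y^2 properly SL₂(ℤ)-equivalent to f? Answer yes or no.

D₁ = -404, D₂ = -404
f is negative-definite; reduce −f:
−f: reduced (well bottom): (7,4,15) with a≤c, −a<b≤a
flip sign back: reduced form of f is (-7,-4,-15)
g: reduced (well bottom): (7,4,15) with a≤c, −a<b≤a
reduced forms (-7, -4, -15) vs (7, 4, 15) ⇒ inequivalent

no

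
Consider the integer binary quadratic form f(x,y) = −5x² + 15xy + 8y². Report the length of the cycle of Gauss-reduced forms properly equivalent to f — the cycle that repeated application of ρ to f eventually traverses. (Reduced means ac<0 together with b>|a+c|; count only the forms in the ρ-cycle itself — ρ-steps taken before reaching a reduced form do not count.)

D = 385, ⌊√D⌋ = 19
river: ρ → (8,17,-3)
river: ρ → (-3,19,2)
river: ρ → (2,17,-12)
river: ρ → (-12,7,7)
river: ρ → (7,7,-12)
river: ρ → (-12,17,2)
river: ρ → (2,19,-3)
river: ρ → (-3,17,8)
river: ρ → (8,15,-5)
river: ρ → (-5,15,8)
ρ-cycle length = 10 (tail of 0 descent steps not counted)

10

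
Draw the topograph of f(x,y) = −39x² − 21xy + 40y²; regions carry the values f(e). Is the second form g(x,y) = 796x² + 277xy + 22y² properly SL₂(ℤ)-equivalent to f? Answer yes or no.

D₁ = 6681, D₂ = 6681
river cycle of f (length 16): (40, 21, -39), (-39, 57, 22), (22, 75, -12), (-12, 69, 40), (40, 11, -41), (-41, 71, 10), (10, 69, -48), (-48, 27, 31), (31, 35, -44), (-44, 53, 22), … (6 more)
river cycle of g (length 16): (22, 75, -12), (-12, 69, 40), (40, 11, -41), (-41, 71, 10), (10, 69, -48), (-48, 27, 31), (31, 35, -44), (-44, 53, 22), (22, 79, -5), (-5, 81, 6), … (6 more)
cycles coincide ⇒ equivalent

yes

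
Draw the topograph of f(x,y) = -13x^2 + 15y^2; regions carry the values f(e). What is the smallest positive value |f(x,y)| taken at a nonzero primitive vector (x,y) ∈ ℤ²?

descent: ρ → (15,0,-13)
descent: ρ → (-13,26,2)  [lands on river]
river: ρ → (2,26,-13)
closes: descent 2, river 2
min |a| on river = 2

2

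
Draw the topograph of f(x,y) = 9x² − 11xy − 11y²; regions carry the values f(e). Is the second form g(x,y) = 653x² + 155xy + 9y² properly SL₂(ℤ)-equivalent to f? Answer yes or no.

D₁ = 517, D₂ = 517
river cycle of f (length 10): (-11, 11, 9), (9, 7, -13), (-13, 19, 3), (3, 17, -19), (-19, 21, 1), (1, 21, -19), (-19, 17, 3), (3, 19, -13), (-13, 7, 9), (9, 11, -11)
river cycle of g (length 10): (9, 7, -13), (-13, 19, 3), (3, 17, -19), (-19, 21, 1), (1, 21, -19), (-19, 17, 3), (3, 19, -13), (-13, 7, 9), (9, 11, -11), (-11, 11, 9)
cycles coincide ⇒ equivalent

yes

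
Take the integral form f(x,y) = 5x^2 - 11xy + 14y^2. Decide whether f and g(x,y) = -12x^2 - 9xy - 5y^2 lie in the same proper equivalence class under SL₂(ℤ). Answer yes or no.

D₁ = -159, D₂ = -159
f: translate: b→-1 (≡-11 mod 10), so (5,-11,14)→(5,-1,8)
f: reduced (well bottom): (5,-1,8) with a≤c, −a<b≤a
g is negative-definite; reduce −g:
−g: flip: (12,9,5)→(5,-9,12)
−g: translate: b→1 (≡-9 mod 10), so (5,-9,12)→(5,1,8)
−g: reduced (well bottom): (5,1,8) with a≤c, −a<b≤a
flip sign back: reduced form of g is (-5,-1,-8)
reduced forms (5, -1, 8) vs (-5, -1, -8) ⇒ inequivalent

no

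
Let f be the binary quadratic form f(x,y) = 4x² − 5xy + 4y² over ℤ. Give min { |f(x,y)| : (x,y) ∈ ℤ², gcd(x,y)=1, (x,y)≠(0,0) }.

translate: b→3 (≡-5 mod 8), so (4,-5,4)→(4,3,3)
flip: (4,3,3)→(3,-3,4)
translate: b→3 (≡-3 mod 6), so (3,-3,4)→(3,3,4)
reduced (well bottom): (3,3,4) with a≤c, −a<b≤a
well minimum = a = 3

3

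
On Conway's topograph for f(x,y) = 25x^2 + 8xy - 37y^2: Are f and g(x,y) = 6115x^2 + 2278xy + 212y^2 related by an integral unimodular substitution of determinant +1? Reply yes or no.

D₁ = 3764, D₂ = 3764
river cycle of f (length 34): (25, 58, -4), (-4, 54, 53), (53, 52, -5), (-5, 58, 20), (20, 22, -41), (-41, 60, 1), (1, 60, -41), (-41, 22, 20), (20, 58, -5), (-5, 52, 53), … (24 more)
river cycle of g (length 34): (25, 58, -4), (-4, 54, 53), (53, 52, -5), (-5, 58, 20), (20, 22, -41), (-41, 60, 1), (1, 60, -41), (-41, 22, 20), (20, 58, -5), (-5, 52, 53), … (24 more)
cycles coincide ⇒ equivalent

yes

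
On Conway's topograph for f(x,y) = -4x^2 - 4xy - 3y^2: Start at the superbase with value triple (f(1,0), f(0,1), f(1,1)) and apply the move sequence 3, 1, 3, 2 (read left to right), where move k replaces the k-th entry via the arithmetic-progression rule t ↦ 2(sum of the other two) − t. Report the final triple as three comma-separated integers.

start (-4,-3,-11) = (f(1,0),f(0,1),f(1,1))
replace slot 3: 2·((-4)+(-3)) − (-11) = -3 → (-4,-3,-3)
replace slot 1: 2·((-3)+(-3)) − (-4) = -8 → (-8,-3,-3)
replace slot 3: 2·((-8)+(-3)) − (-3) = -19 → (-8,-3,-19)
replace slot 2: 2·((-8)+(-19)) − (-3) = -51 → (-8,-51,-19)

-8,-51,-19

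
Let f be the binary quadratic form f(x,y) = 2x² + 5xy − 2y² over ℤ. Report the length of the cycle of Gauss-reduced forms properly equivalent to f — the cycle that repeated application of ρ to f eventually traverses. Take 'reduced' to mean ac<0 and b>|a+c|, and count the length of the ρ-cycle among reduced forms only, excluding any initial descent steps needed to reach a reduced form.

D = 41, ⌊√D⌋ = 6
river: ρ → (-2,3,4)
river: ρ → (4,5,-1)
river: ρ → (-1,5,4)
river: ρ → (4,3,-2)
river: ρ → (-2,5,2)
river: ρ → (2,3,-4)
river: ρ → (-4,5,1)
river: ρ → (1,5,-4)
river: ρ → (-4,3,2)
river: ρ → (2,5,-2)
ρ-cycle length = 10 (tail of 0 descent steps not counted)

10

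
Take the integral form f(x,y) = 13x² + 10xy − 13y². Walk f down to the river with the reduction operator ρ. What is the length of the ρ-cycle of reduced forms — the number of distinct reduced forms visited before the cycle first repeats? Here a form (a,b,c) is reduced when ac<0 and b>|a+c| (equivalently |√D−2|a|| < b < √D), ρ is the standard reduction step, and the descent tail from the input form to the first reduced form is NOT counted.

D = 776, ⌊√D⌋ = 27
river: ρ → (-13,16,10)
river: ρ → (10,24,-5)
river: ρ → (-5,26,5)
river: ρ → (5,24,-10)
river: ρ → (-10,16,13)
river: ρ → (13,10,-13)
ρ-cycle length = 6 (tail of 0 descent steps not counted)

6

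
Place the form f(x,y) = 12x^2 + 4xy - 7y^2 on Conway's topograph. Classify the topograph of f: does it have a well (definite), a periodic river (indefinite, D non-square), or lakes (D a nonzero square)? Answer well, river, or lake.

D = b²−4ac = 4² − 4·12·(-7) = 352
D > 0 non-square ⇒ indefinite ⇒ periodic river

river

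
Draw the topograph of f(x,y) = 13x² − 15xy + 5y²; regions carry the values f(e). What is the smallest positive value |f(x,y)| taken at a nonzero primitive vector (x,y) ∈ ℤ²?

translate: b→11 (≡-15 mod 26), so (13,-15,5)→(13,11,3)
flip: (13,11,3)→(3,-11,13)
translate: b→1 (≡-11 mod 6), so (3,-11,13)→(3,1,3)
reduced (well bottom): (3,1,3) with a≤c, −a<b≤a
well minimum = a = 3

3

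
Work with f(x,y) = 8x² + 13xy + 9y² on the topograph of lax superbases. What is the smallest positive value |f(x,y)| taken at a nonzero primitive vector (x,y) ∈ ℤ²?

translate: b→-3 (≡13 mod 16), so (8,13,9)→(8,-3,4)
flip: (8,-3,4)→(4,3,8)
reduced (well bottom): (4,3,8) with a≤c, −a<b≤a
well minimum = a = 4

4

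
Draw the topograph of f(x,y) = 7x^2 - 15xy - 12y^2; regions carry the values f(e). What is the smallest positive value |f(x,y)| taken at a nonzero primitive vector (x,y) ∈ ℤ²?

descent: ρ → (-12,15,7)  [lands on river]
river: ρ → (7,13,-14)
river: ρ → (-14,15,6)
river: ρ → (6,21,-5)
river: ρ → (-5,19,10)
river: ρ → (10,21,-3)
river: ρ → (-3,21,10)
river: ρ → (10,19,-5)
river: ρ → (-5,21,6)
river: ρ → (6,15,-14)
river: ρ → (-14,13,7)
river: ρ → (7,15,-12)
river: ρ → (-12,9,10)
river: ρ → (10,11,-11)
river: ρ → (-11,11,10)
river: ρ → (10,9,-12)
closes: descent 1, river 16
min |a| on river = 3

3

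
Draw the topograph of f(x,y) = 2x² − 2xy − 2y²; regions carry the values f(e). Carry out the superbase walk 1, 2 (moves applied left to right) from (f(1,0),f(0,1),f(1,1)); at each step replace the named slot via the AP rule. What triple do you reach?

start (2,-2,-2) = (f(1,0),f(0,1),f(1,1))
replace slot 1: 2·((-2)+(-2)) − 2 = -10 → (-10,-2,-2)
replace slot 2: 2·((-10)+(-2)) − (-2) = -22 → (-10,-22,-2)

-10,-22,-2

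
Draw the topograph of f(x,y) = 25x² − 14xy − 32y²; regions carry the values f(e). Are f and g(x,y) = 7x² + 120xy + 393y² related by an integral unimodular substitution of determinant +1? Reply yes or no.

D₁ = 3396, D₂ = 3396
river cycle of f (length 30): (-32, 14, 25), (25, 36, -21), (-21, 48, 13), (13, 56, -5), (-5, 54, 24), (24, 42, -17), (-17, 26, 40), (40, 54, -3), (-3, 54, 40), (40, 26, -17), … (20 more)
river cycle of g (length 30): (7, 50, -32), (-32, 14, 25), (25, 36, -21), (-21, 48, 13), (13, 56, -5), (-5, 54, 24), (24, 42, -17), (-17, 26, 40), (40, 54, -3), (-3, 54, 40), … (20 more)
cycles coincide ⇒ equivalent

yes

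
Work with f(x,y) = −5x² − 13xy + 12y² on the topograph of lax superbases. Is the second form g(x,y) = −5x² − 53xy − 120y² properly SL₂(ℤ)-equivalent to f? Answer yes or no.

D₁ = 409, D₂ = 409
river cycle of f (length 54): (12, 13, -5), (-5, 17, 6), (6, 19, -2), (-2, 17, 15), (15, 13, -4), (-4, 19, 3), (3, 17, -10), (-10, 3, 10), (10, 17, -3), (-3, 19, 4), … (44 more)
river cycle of g (length 54): (-5, 17, 6), (6, 19, -2), (-2, 17, 15), (15, 13, -4), (-4, 19, 3), (3, 17, -10), (-10, 3, 10), (10, 17, -3), (-3, 19, 4), (4, 13, -15), … (44 more)
cycles coincide ⇒ equivalent

yes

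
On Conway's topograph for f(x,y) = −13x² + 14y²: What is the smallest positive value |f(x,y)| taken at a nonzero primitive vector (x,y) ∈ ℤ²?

descent: ρ → (14,0,-13)
descent: ρ → (-13,26,1)  [lands on river]
river: ρ → (1,26,-13)
closes: descent 2, river 2
min |a| on river = 1

1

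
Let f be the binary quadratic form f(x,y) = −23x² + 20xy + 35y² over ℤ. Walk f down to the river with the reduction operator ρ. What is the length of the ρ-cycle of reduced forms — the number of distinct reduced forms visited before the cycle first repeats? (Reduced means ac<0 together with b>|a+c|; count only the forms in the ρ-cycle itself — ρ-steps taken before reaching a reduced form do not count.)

D = 3620, ⌊√D⌋ = 60
river: ρ → (35,50,-8)
river: ρ → (-8,46,47)
river: ρ → (47,48,-7)
river: ρ → (-7,50,40)
river: ρ → (40,30,-17)
river: ρ → (-17,38,32)
river: ρ → (32,26,-23)
river: ρ → (-23,20,35)
ρ-cycle length = 8 (tail of 0 descent steps not counted)

8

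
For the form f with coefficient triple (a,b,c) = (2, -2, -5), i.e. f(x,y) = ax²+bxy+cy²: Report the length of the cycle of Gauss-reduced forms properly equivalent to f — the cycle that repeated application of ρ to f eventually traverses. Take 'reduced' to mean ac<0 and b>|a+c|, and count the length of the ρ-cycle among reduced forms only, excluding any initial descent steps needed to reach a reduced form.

D = 44, ⌊√D⌋ = 6
descent: ρ → (-5,2,2)
descent: ρ → (2,6,-1)  [lands on river]
river: ρ → (-1,6,2)
ρ-cycle length = 2 (tail of 2 descent steps not counted)

2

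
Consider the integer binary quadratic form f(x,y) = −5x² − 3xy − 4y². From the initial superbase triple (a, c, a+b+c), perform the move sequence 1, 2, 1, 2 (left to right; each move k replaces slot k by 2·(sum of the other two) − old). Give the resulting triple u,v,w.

start (-5,-4,-12) = (f(1,0),f(0,1),f(1,1))
replace slot 1: 2·((-4)+(-12)) − (-5) = -27 → (-27,-4,-12)
replace slot 2: 2·((-27)+(-12)) − (-4) = -74 → (-27,-74,-12)
replace slot 1: 2·((-74)+(-12)) − (-27) = -145 → (-145,-74,-12)
replace slot 2: 2·((-145)+(-12)) − (-74) = -240 → (-145,-240,-12)

-145,-240,-12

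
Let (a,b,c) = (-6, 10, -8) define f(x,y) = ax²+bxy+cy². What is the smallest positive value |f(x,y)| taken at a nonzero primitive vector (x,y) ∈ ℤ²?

translate: b→2 (≡-10 mod 12), so (6,-10,8)→(6,2,4)
flip: (6,2,4)→(4,-2,6)
reduced (well bottom): (4,-2,6) with a≤c, −a<b≤a
well minimum |f| = |-4| = 4 (negative-definite)

4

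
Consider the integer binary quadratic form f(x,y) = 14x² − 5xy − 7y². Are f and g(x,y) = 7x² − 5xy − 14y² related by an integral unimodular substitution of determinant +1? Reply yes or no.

D₁ = 417, D₂ = 417
river cycle of f (length 18): (-7, 19, 2), (2, 17, -16), (-16, 15, 3), (3, 15, -16), (-16, 17, 2), (2, 19, -7), (-7, 9, 12), (12, 15, -4), (-4, 17, 8), (8, 15, -6), … (8 more)
river cycle of g (length 18): (7, 9, -12), (-12, 15, 4), (4, 17, -8), (-8, 15, 6), (6, 9, -14), (-14, 19, 1), (1, 19, -14), (-14, 9, 6), (6, 15, -8), (-8, 17, 4), … (8 more)
cycles differ ⇒ inequivalent

no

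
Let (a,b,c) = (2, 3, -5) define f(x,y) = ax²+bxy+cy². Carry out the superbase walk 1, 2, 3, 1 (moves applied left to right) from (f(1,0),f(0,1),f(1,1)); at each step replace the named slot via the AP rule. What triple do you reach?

start (2,-5,0) = (f(1,0),f(0,1),f(1,1))
replace slot 1: 2·((-5)+0) − 2 = -12 → (-12,-5,0)
replace slot 2: 2·((-12)+0) − (-5) = -19 → (-12,-19,0)
replace slot 3: 2·((-12)+(-19)) − 0 = -62 → (-12,-19,-62)
replace slot 1: 2·((-19)+(-62)) − (-12) = -150 → (-150,-19,-62)

-150,-19,-62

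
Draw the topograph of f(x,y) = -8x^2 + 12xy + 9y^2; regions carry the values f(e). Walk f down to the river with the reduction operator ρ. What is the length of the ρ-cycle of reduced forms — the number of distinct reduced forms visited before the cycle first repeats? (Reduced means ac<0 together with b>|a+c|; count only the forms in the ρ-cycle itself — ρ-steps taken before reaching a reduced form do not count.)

D = 432, ⌊√D⌋ = 20
river: ρ → (9,6,-11)
river: ρ → (-11,16,4)
river: ρ → (4,16,-11)
river: ρ → (-11,6,9)
river: ρ → (9,12,-8)
river: ρ → (-8,20,1)
river: ρ → (1,20,-8)
river: ρ → (-8,12,9)
ρ-cycle length = 8 (tail of 0 descent steps not counted)

8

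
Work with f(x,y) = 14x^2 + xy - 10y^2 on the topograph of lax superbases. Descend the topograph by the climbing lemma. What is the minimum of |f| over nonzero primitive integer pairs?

descent: ρ → (-10,19,5)  [lands on river]
river: ρ → (5,21,-6)
river: ρ → (-6,15,14)
river: ρ → (14,13,-7)
river: ρ → (-7,15,12)
river: ρ → (12,9,-10)
river: ρ → (-10,11,11)
river: ρ → (11,11,-10)
river: ρ → (-10,9,12)
river: ρ → (12,15,-7)
river: ρ → (-7,13,14)
river: ρ → (14,15,-6)
river: ρ → (-6,21,5)
river: ρ → (5,19,-10)
river: ρ → (-10,21,3)
river: ρ → (3,21,-10)
closes: descent 1, river 16
min |a| on river = 3

3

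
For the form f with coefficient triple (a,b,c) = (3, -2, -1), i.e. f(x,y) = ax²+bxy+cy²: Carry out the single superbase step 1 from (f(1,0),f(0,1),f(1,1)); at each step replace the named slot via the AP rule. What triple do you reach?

start (3,-1,0) = (f(1,0),f(0,1),f(1,1))
replace slot 1: 2·((-1)+0) − 3 = -5 → (-5,-1,0)

-5,-1,0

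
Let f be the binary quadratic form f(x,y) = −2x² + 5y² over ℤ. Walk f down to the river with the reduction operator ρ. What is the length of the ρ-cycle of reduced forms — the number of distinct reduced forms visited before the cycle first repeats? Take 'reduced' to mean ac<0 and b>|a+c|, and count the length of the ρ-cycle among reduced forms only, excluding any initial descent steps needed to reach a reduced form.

D = 40, ⌊√D⌋ = 6
descent: ρ → (5,0,-2)
descent: ρ → (-2,4,3)  [lands on river]
river: ρ → (3,2,-3)
river: ρ → (-3,4,2)
river: ρ → (2,4,-3)
river: ρ → (-3,2,3)
river: ρ → (3,4,-2)
ρ-cycle length = 6 (tail of 2 descent steps not counted)

6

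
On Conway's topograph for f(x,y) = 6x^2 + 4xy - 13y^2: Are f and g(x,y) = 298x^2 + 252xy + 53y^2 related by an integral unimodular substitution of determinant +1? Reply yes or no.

D₁ = 328, D₂ = 328
river cycle of f (length 6): (6, 16, -3), (-3, 14, 11), (11, 8, -6), (-6, 16, 3), (3, 14, -11), (-11, 8, 6)
river cycle of g (length 6): (6, 16, -3), (-3, 14, 11), (11, 8, -6), (-6, 16, 3), (3, 14, -11), (-11, 8, 6)
cycles coincide ⇒ equivalent

yes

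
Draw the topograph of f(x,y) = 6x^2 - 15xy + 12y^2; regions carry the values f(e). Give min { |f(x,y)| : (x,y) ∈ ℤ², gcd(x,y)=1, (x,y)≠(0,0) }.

translate: b→-3 (≡-15 mod 12), so (6,-15,12)→(6,-3,3)
flip: (6,-3,3)→(3,3,6)
reduced (well bottom): (3,3,6) with a≤c, −a<b≤a
well minimum = a = 3

3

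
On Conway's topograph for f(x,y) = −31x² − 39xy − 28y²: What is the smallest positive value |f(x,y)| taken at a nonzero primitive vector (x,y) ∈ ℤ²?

translate: b→-23 (≡39 mod 62), so (31,39,28)→(31,-23,20)
flip: (31,-23,20)→(20,23,31)
translate: b→-17 (≡23 mod 40), so (20,23,31)→(20,-17,28)
reduced (well bottom): (20,-17,28) with a≤c, −a<b≤a
well minimum |f| = |-20| = 20 (negative-definite)

20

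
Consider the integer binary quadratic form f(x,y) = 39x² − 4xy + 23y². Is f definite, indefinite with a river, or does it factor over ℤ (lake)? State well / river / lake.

D = b²−4ac = (-4)² − 4·39·23 = -3572
D < 0 ⇒ definite ⇒ every region one sign ⇒ single well

well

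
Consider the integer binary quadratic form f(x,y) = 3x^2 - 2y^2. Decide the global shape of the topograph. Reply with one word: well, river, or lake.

D = b²−4ac = 0² − 4·3·(-2) = 24
D > 0 non-square ⇒ indefinite ⇒ periodic river

river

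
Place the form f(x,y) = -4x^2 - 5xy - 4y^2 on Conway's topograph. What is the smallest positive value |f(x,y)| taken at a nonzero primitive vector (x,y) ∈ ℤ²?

translate: b→-3 (≡5 mod 8), so (4,5,4)→(4,-3,3)
flip: (4,-3,3)→(3,3,4)
reduced (well bottom): (3,3,4) with a≤c, −a<b≤a
well minimum |f| = |-3| = 3 (negative-definite)

3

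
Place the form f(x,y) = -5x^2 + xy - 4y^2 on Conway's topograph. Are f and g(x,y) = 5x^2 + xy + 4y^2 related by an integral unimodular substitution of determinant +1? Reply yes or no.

D₁ = -79, D₂ = -79
f is negative-definite; reduce −f:
−f: flip: (5,-1,4)→(4,1,5)
−f: reduced (well bottom): (4,1,5) with a≤c, −a<b≤a
flip sign back: reduced form of f is (-4,-1,-5)
g: flip: (5,1,4)→(4,-1,5)
g: reduced (well bottom): (4,-1,5) with a≤c, −a<b≤a
reduced forms (-4, -1, -5) vs (4, -1, 5) ⇒ inequivalent

no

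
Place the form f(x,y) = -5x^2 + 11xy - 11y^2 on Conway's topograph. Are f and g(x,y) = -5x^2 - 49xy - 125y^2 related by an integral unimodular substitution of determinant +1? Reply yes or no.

D₁ = -99, D₂ = -99
f is negative-definite; reduce −f:
−f: translate: b→-1 (≡-11 mod 10), so (5,-11,11)→(5,-1,5)
−f: flip: (5,-1,5)→(5,1,5)
−f: reduced (well bottom): (5,1,5) with a≤c, −a<b≤a
flip sign back: reduced form of f is (-5,-1,-5)
g is negative-definite; reduce −g:
−g: translate: b→-1 (≡49 mod 10), so (5,49,125)→(5,-1,5)
−g: flip: (5,-1,5)→(5,1,5)
−g: reduced (well bottom): (5,1,5) with a≤c, −a<b≤a
flip sign back: reduced form of g is (-5,-1,-5)
reduced forms (-5, -1, -5) vs (-5, -1, -5) ⇒ equivalent

yes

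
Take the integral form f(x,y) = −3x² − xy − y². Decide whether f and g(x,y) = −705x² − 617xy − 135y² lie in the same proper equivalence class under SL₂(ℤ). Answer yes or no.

D₁ = -11, D₂ = -11
f is negative-definite; reduce −f:
−f: flip: (3,1,1)→(1,-1,3)
−f: translate: b→1 (≡-1 mod 2), so (1,-1,3)→(1,1,3)
−f: reduced (well bottom): (1,1,3) with a≤c, −a<b≤a
flip sign back: reduced form of f is (-1,-1,-3)
g is negative-definite; reduce −g:
−g: flip: (705,617,135)→(135,-617,705)
−g: translate: b→-77 (≡-617 mod 270), so (135,-617,705)→(135,-77,11)
−g: flip: (135,-77,11)→(11,77,135)
−g: translate: b→11 (≡77 mod 22), so (11,77,135)→(11,11,3)
−g: flip: (11,11,3)→(3,-11,11)
−g: translate: b→1 (≡-11 mod 6), so (3,-11,11)→(3,1,1)
−g: flip: (3,1,1)→(1,-1,3)
−g: translate: b→1 (≡-1 mod 2), so (1,-1,3)→(1,1,3)
−g: reduced (well bottom): (1,1,3) with a≤c, −a<b≤a
flip sign back: reduced form of g is (-1,-1,-3)
reduced forms (-1, -1, -3) vs (-1, -1, -3) ⇒ equivalent

yes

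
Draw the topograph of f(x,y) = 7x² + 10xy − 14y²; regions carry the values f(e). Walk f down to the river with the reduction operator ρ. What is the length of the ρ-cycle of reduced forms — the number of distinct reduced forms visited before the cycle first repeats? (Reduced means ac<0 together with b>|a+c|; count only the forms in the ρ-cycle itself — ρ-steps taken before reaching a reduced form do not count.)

D = 492, ⌊√D⌋ = 22
river: ρ → (-14,18,3)
river: ρ → (3,18,-14)
river: ρ → (-14,10,7)
river: ρ → (7,18,-6)
river: ρ → (-6,18,7)
river: ρ → (7,10,-14)
ρ-cycle length = 6 (tail of 0 descent steps not counted)

6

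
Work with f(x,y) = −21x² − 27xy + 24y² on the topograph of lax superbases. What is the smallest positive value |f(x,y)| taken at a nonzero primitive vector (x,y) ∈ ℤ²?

descent: ρ → (24,27,-21)  [lands on river]
river: ρ → (-21,15,30)
river: ρ → (30,45,-6)
river: ρ → (-6,51,6)
river: ρ → (6,45,-30)
river: ρ → (-30,15,21)
river: ρ → (21,27,-24)
river: ρ → (-24,21,24)
closes: descent 1, river 8
min |a| on river = 6

6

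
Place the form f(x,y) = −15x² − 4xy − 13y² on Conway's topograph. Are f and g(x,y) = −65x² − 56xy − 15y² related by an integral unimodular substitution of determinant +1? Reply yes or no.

D₁ = -764, D₂ = -764
f is negative-definite; reduce −f:
−f: flip: (15,4,13)→(13,-4,15)
−f: reduced (well bottom): (13,-4,15) with a≤c, −a<b≤a
flip sign back: reduced form of f is (-13,4,-15)
g is negative-definite; reduce −g:
−g: flip: (65,56,15)→(15,-56,65)
−g: translate: b→4 (≡-56 mod 30), so (15,-56,65)→(15,4,13)
−g: flip: (15,4,13)→(13,-4,15)
−g: reduced (well bottom): (13,-4,15) with a≤c, −a<b≤a
flip sign back: reduced form of g is (-13,4,-15)
reduced forms (-13, 4, -15) vs (-13, 4, -15) ⇒ equivalent

yes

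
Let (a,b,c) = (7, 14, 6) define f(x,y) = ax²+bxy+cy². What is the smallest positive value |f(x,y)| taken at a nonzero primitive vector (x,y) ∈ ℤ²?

descent: ρ → (6,-2,-1)
descent: ρ → (-1,4,3)  [lands on river]
river: ρ → (3,2,-2)
river: ρ → (-2,2,3)
river: ρ → (3,4,-1)
closes: descent 2, river 4
min |a| on river = 1

1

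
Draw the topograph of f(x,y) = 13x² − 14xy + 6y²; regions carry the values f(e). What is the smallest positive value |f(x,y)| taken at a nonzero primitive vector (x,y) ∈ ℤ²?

translate: b→12 (≡-14 mod 26), so (13,-14,6)→(13,12,5)
flip: (13,12,5)→(5,-12,13)
translate: b→-2 (≡-12 mod 10), so (5,-12,13)→(5,-2,6)
reduced (well bottom): (5,-2,6) with a≤c, −a<b≤a
well minimum = a = 5

5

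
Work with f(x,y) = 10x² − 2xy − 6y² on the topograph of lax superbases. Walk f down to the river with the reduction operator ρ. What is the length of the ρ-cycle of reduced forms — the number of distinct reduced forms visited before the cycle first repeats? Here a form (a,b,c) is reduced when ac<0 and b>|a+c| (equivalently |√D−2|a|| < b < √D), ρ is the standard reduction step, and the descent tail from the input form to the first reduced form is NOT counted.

D = 244, ⌊√D⌋ = 15
descent: ρ → (-6,14,2)  [lands on river]
river: ρ → (2,14,-6)
river: ρ → (-6,10,6)
river: ρ → (6,14,-2)
river: ρ → (-2,14,6)
river: ρ → (6,10,-6)
ρ-cycle length = 6 (tail of 1 descent step not counted)

6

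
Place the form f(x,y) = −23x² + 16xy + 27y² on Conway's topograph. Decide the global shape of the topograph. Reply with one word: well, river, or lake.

D = b²−4ac = 16² − 4·(-23)·27 = 2740
D > 0 non-square ⇒ indefinite ⇒ periodic river

river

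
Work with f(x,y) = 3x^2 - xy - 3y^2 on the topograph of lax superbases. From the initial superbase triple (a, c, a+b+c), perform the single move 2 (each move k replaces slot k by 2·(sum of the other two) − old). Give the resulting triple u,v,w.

start (3,-3,-1) = (f(1,0),f(0,1),f(1,1))
replace slot 2: 2·(3+(-1)) − (-3) = 7 → (3,7,-1)

3,7,-1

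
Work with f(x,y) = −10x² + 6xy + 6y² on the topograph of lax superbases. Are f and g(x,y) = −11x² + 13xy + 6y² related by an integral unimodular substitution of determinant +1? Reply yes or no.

D₁ = 276, D₂ = 433
discriminants differ ⇒ not SL₂(ℤ)-equivalent

no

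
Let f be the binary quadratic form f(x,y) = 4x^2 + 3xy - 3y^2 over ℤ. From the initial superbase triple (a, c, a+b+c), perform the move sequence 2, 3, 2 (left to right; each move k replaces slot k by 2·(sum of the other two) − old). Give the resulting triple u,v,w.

start (4,-3,4) = (f(1,0),f(0,1),f(1,1))
replace slot 2: 2·(4+4) − (-3) = 19 → (4,19,4)
replace slot 3: 2·(4+19) − 4 = 42 → (4,19,42)
replace slot 2: 2·(4+42) − 19 = 73 → (4,73,42)

4,73,42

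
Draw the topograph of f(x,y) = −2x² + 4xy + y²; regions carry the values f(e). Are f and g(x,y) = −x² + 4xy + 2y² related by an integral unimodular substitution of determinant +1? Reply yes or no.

D₁ = 24, D₂ = 24
river cycle of f (length 2): (1, 4, -2), (-2, 4, 1)
river cycle of g (length 2): (2, 4, -1), (-1, 4, 2)
cycles differ ⇒ inequivalent

no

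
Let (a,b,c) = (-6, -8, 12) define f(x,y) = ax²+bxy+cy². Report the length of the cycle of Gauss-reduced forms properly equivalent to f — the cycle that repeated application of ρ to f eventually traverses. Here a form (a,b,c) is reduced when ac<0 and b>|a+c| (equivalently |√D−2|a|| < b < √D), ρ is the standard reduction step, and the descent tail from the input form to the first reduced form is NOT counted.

D = 352, ⌊√D⌋ = 18
descent: ρ → (12,8,-6)  [lands on river]
river: ρ → (-6,16,4)
river: ρ → (4,16,-6)
river: ρ → (-6,8,12)
river: ρ → (12,16,-2)
river: ρ → (-2,16,12)
ρ-cycle length = 6 (tail of 1 descent step not counted)

6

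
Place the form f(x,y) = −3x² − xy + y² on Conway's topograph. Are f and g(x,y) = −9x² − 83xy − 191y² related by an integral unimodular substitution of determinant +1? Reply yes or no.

D₁ = 13, D₂ = 13
river cycle of f (length 2): (1, 3, -1), (-1, 3, 1)
river cycle of g (length 2): (-1, 3, 1), (1, 3, -1)
cycles coincide ⇒ equivalent

yes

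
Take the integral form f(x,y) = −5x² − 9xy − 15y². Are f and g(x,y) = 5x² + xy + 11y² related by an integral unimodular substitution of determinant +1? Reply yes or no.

D₁ = -219, D₂ = -219
f is negative-definite; reduce −f:
−f: translate: b→-1 (≡9 mod 10), so (5,9,15)→(5,-1,11)
−f: reduced (well bottom): (5,-1,11) with a≤c, −a<b≤a
flip sign back: reduced form of f is (-5,1,-11)
g: reduced (well bottom): (5,1,11) with a≤c, −a<b≤a
reduced forms (-5, 1, -11) vs (5, 1, 11) ⇒ inequivalent

no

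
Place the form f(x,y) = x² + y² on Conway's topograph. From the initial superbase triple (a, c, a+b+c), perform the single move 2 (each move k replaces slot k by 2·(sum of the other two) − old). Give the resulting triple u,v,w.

start (1,1,2) = (f(1,0),f(0,1),f(1,1))
replace slot 2: 2·(1+2) − 1 = 5 → (1,5,2)

1,5,2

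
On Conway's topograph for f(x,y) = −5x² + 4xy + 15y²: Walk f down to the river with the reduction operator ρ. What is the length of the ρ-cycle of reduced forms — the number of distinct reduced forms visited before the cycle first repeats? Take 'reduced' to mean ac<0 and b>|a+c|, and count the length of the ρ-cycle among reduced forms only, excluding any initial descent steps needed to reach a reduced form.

D = 316, ⌊√D⌋ = 17
descent: ρ → (15,-4,-5)
descent: ρ → (-5,14,6)  [lands on river]
river: ρ → (6,10,-9)
river: ρ → (-9,8,7)
river: ρ → (7,6,-10)
river: ρ → (-10,14,3)
river: ρ → (3,16,-5)
ρ-cycle length = 6 (tail of 2 descent steps not counted)

6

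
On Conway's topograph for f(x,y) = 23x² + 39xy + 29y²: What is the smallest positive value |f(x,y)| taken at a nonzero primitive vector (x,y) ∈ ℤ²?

translate: b→-7 (≡39 mod 46), so (23,39,29)→(23,-7,13)
flip: (23,-7,13)→(13,7,23)
reduced (well bottom): (13,7,23) with a≤c, −a<b≤a
well minimum = a = 13

13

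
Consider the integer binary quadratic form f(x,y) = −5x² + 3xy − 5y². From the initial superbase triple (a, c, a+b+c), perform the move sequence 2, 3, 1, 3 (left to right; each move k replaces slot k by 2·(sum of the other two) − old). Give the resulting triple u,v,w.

start (-5,-5,-7) = (f(1,0),f(0,1),f(1,1))
replace slot 2: 2·((-5)+(-7)) − (-5) = -19 → (-5,-19,-7)
replace slot 3: 2·((-5)+(-19)) − (-7) = -41 → (-5,-19,-41)
replace slot 1: 2·((-19)+(-41)) − (-5) = -115 → (-115,-19,-41)
replace slot 3: 2·((-115)+(-19)) − (-41) = -227 → (-115,-19,-227)

-115,-19,-227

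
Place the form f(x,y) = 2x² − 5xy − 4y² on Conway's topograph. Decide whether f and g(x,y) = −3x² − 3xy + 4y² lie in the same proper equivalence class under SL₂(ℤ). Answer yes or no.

D₁ = 57, D₂ = 57
river cycle of f (length 6): (-4, 5, 2), (2, 7, -1), (-1, 7, 2), (2, 5, -4), (-4, 3, 3), (3, 3, -4)
river cycle of g (length 6): (4, 3, -3), (-3, 3, 4), (4, 5, -2), (-2, 7, 1), (1, 7, -2), (-2, 5, 4)
cycles differ ⇒ inequivalent

no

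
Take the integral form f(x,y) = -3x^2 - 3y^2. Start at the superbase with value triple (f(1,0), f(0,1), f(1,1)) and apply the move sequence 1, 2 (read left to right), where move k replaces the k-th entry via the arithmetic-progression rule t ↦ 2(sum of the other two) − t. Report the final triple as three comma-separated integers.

start (-3,-3,-6) = (f(1,0),f(0,1),f(1,1))
replace slot 1: 2·((-3)+(-6)) − (-3) = -15 → (-15,-3,-6)
replace slot 2: 2·((-15)+(-6)) − (-3) = -39 → (-15,-39,-6)

-15,-39,-6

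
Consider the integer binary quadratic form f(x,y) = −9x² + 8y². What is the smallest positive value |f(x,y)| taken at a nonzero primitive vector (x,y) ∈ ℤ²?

descent: ρ → (8,16,-1)  [lands on river]
river: ρ → (-1,16,8)
closes: descent 1, river 2
min |a| on river = 1

1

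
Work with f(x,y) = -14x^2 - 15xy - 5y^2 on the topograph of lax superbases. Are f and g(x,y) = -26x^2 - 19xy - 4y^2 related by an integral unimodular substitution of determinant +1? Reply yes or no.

D₁ = -55, D₂ = -55
f is negative-definite; reduce −f:
−f: translate: b→-13 (≡15 mod 28), so (14,15,5)→(14,-13,4)
−f: flip: (14,-13,4)→(4,13,14)
−f: translate: b→-3 (≡13 mod 8), so (4,13,14)→(4,-3,4)
−f: flip: (4,-3,4)→(4,3,4)
−f: reduced (well bottom): (4,3,4) with a≤c, −a<b≤a
flip sign back: reduced form of f is (-4,-3,-4)
g is negative-definite; reduce −g:
−g: flip: (26,19,4)→(4,-19,26)
−g: translate: b→-3 (≡-19 mod 8), so (4,-19,26)→(4,-3,4)
−g: flip: (4,-3,4)→(4,3,4)
−g: reduced (well bottom): (4,3,4) with a≤c, −a<b≤a
flip sign back: reduced form of g is (-4,-3,-4)
reduced forms (-4, -3, -4) vs (-4, -3, -4) ⇒ equivalent

yes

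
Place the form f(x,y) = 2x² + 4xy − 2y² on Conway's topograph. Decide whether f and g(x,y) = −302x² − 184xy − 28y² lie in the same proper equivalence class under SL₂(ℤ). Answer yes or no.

D₁ = 32, D₂ = 32
river cycle of f (length 2): (-2, 4, 2), (2, 4, -2)
river cycle of g (length 2): (-2, 4, 2), (2, 4, -2)
cycles coincide ⇒ equivalent

yes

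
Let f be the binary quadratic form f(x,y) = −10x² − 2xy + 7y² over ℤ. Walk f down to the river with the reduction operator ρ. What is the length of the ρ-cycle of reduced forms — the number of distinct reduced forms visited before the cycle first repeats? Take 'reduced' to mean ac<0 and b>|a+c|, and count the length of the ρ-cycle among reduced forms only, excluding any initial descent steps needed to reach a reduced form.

D = 284, ⌊√D⌋ = 16
descent: ρ → (7,16,-1)  [lands on river]
river: ρ → (-1,16,7)
river: ρ → (7,12,-5)
river: ρ → (-5,8,11)
river: ρ → (11,14,-2)
river: ρ → (-2,14,11)
river: ρ → (11,8,-5)
river: ρ → (-5,12,7)
ρ-cycle length = 8 (tail of 1 descent step not counted)

8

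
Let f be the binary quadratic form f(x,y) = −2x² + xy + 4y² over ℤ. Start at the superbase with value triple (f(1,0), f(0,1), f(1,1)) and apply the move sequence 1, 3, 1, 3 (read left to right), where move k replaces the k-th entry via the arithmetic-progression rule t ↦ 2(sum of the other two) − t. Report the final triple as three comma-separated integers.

start (-2,4,3) = (f(1,0),f(0,1),f(1,1))
replace slot 1: 2·(4+3) − (-2) = 16 → (16,4,3)
replace slot 3: 2·(16+4) − 3 = 37 → (16,4,37)
replace slot 1: 2·(4+37) − 16 = 66 → (66,4,37)
replace slot 3: 2·(66+4) − 37 = 103 → (66,4,103)

66,4,103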